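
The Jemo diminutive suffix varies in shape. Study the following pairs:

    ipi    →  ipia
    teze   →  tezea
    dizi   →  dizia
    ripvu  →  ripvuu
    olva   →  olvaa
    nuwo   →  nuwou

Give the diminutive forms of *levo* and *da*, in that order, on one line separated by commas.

The alternation tracks the last vowel of the stem — -u when the last vowel of the stem is a rounded vowel (*ripvu*, *nuwo*); -a when the last vowel of the stem is an unrounded vowel (*ipi*, *teze*, *dizi*, *olva*).
*levo* — last vowel /o/ (a rounded vowel) → -u → *levou*.
Since the last vowel of *da* is /a/ (an unrounded vowel), it takes -a, giving *daa*.

levou, daa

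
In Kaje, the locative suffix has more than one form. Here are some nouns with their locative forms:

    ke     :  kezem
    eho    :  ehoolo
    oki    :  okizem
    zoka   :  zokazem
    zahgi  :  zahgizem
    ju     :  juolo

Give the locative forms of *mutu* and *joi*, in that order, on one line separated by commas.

mutuolo, joizem

The pattern is rounding harmony: -olo when the last vowel of the stem is a rounded vowel (*eho*, *ju*); -zem when the last vowel of the stem is an unrounded vowel (*ke*, *oki*, *zoka*, *zahgi*).
*mutu*: last vowel = /u/, a rounded vowel → -olo → *mutuolo*.
Since the last vowel of *joi* is /i/ (an unrounded vowel), it takes -zem, giving *joizem*.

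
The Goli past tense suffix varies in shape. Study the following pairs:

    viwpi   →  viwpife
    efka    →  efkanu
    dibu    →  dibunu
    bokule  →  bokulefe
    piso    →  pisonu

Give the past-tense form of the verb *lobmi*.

Looking at the last vowel of each stem: -fe when the last vowel of the stem is a front vowel (*viwpi*, *bokule*); -nu when the last vowel of the stem is a back vowel (*efka*, *dibu*, *piso*).
Since the last vowel of *lobmi* is /i/ (a front vowel), it takes -fe, giving *lobmife*.

lobmife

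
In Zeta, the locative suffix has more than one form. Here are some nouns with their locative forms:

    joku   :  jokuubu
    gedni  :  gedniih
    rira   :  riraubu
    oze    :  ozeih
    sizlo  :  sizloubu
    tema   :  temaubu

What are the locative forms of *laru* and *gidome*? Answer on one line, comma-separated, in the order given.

laruubu, gidomeih

The alternation tracks the last vowel of the stem — -ih when the last vowel of the stem is a front vowel (*gedni*, *oze*); -ubu when the last vowel of the stem is a back vowel (*joku*, *rira*, *sizlo*, *tema*).
The last vowel of *laru* is /u/, which is a back vowel, so the suffix is -ubu, giving *laruubu*.
*gidome* — last vowel /e/ (a front vowel) → -ih → *gidomeih*.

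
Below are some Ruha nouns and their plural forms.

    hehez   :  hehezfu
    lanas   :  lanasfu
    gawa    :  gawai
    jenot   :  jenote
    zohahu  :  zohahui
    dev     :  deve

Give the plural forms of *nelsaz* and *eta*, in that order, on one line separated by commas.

The suffix is conditioned by the final sound: -fu when the stem ends in a sibilant (*hehez*, *lanas*); -e when the stem ends in a non-sibilant consonant (*jenot*, *dev*); -i when the stem ends in a vowel (*gawa*, *zohahu*).
*nelsaz* — final sound /z/ (a sibilant) → -fu → *nelsazfu*.
*eta*: final sound = /a/, a vowel → -i → *etai*.

nelsazfu, etai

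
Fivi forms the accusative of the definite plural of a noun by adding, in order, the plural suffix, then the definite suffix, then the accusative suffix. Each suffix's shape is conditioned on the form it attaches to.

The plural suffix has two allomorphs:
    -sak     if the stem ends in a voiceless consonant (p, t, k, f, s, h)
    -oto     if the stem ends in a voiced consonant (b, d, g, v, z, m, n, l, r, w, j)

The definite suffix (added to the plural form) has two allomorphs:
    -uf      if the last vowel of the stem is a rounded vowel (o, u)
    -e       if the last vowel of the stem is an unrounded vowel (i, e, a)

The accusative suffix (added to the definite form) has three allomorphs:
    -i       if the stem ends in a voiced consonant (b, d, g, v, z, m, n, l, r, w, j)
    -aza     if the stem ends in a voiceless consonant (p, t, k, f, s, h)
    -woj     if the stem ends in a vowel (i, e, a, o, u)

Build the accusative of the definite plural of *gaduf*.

gadufsakewoj

The final consonant of *gaduf* is /f/, which is voiceless, so the plural suffix is -sak, giving *gadufsak*.
The plural form *gadufsak* — last vowel /a/ (an unrounded vowel) → -e → *gadufsake*.
The final sound of the definite form *gadufsake* is /e/, which is a vowel, so the accusative suffix is -woj, giving *gadufsakewoj*.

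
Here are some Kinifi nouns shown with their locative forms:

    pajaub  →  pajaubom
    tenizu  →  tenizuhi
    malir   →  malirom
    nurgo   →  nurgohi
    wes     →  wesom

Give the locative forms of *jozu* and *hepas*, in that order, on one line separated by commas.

Looking at the final sound of each stem: -om when the stem ends in a consonant (*pajaub*, *malir*, *wes*); -hi when the stem ends in a vowel (*tenizu*, *nurgo*).
The final sound of *jozu* is /u/, which is a vowel, so the suffix is -hi, giving *jozuhi*.
*hepas* — final sound /s/ (a consonant) → -om → *hepasom*.

jozuhi, hepasom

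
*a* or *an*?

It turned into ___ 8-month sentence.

The indefinite article is chosen by the initial *sound* of the following word, not its spelling.
The number *8* is spoken "eight", beginning with /eɪt/ — a vowel sound.
So the article is *an*: It turned into an 8-month sentence.

an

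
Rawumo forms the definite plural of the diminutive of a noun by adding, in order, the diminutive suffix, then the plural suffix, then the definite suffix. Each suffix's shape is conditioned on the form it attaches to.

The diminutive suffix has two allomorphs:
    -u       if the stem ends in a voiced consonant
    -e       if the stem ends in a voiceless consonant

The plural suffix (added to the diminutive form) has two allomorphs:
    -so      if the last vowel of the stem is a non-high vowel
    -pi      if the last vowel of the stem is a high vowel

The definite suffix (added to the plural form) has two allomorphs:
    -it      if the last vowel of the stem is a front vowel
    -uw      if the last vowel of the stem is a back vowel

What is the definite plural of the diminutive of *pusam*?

*pusam* — final consonant /m/ (voiced) → -u → *pusamu*.
The diminutive form *pusamu*: last vowel = /u/, a high vowel → -pi → *pusamupi*.
Since the last vowel of the plural form *pusamupi* is /i/ (a front vowel), it takes -it, giving *pusamupiit*.

pusamupiit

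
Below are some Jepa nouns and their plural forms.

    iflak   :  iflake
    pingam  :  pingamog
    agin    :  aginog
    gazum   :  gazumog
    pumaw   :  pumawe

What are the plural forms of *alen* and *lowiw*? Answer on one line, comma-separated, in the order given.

alenog, lowiwe

Looking at the final consonant of each stem: -og when the stem ends in a nasal (*pingam*, *agin*, *gazum*); -e when the stem ends in a non-nasal consonant (*iflak*, *pumaw*).
*alen* — final consonant /n/ (a nasal) → -og → *alenog*.
*lowiw* — final consonant /w/ (non-nasal) → -e → *lowiwe*.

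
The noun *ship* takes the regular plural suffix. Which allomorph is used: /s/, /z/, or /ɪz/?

/s/

The stem *ship* ends in a voiceless non-sibilant consonant.
The plural suffix surfaces as /ɪz/ after sibilants, /s/ after other voiceless consonants, and /z/ after other voiced sounds.
So the plural -s on *ship* is pronounced /s/.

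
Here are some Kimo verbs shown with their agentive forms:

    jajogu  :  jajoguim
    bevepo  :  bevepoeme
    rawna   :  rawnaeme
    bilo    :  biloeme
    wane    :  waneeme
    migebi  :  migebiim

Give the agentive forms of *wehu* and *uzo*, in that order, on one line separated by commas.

wehuim, uzoeme

The pattern is height harmony: -im when the last vowel of the stem is a high vowel (*jajogu*, *migebi*); -eme when the last vowel of the stem is a non-high vowel (*bevepo*, *rawna*, *bilo*, *wane*).
Since the last vowel of *wehu* is /u/ (a high vowel), it takes -im, giving *wehuim*.
*uzo*: last vowel = /o/, a non-high vowel → -eme → *uzoeme*.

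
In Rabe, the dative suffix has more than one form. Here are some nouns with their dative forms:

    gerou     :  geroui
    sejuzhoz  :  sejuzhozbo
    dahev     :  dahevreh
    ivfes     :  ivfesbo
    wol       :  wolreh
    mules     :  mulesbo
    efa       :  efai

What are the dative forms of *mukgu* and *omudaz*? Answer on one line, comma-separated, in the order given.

The suffix is conditioned by the final sound: -bo when the stem ends in a sibilant (*sejuzhoz*, *ivfes*, *mules*); -reh when the stem ends in a non-sibilant consonant (*dahev*, *wol*); -i when the stem ends in a vowel (*gerou*, *efa*).
*mukgu* — final sound /u/ (a vowel) → -i → *mukgui*.
*omudaz*: final sound = /z/, a sibilant → -bo → *omudazbo*.

mukgui, omudazbo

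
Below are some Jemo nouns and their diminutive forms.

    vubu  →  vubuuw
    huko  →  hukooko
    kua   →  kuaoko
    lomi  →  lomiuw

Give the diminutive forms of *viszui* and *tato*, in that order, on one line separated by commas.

The alternation tracks the last vowel of the stem — -uw when the last vowel of the stem is a high vowel (*vubu*, *lomi*); -oko when the last vowel of the stem is a non-high vowel (*huko*, *kua*).
Since the last vowel of *viszui* is /i/ (a high vowel), it takes -uw, giving *viszuiuw*.
*tato* — last vowel /o/ (a non-high vowel) → -oko → *tatooko*.

viszuiuw, tatooko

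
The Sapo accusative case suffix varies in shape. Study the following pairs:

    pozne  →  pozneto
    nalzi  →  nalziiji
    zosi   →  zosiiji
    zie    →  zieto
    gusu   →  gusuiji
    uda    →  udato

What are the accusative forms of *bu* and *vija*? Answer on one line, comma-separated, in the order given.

buiji, vijato

The alternation tracks the last vowel of the stem — -iji when the last vowel of the stem is a high vowel (*nalzi*, *zosi*, *gusu*); -to when the last vowel of the stem is a non-high vowel (*pozne*, *zie*, *uda*).
Since the last vowel of *bu* is /u/ (a high vowel), it takes -iji, giving *buiji*.
*vija* — last vowel /a/ (a non-high vowel) → -to → *vijato*.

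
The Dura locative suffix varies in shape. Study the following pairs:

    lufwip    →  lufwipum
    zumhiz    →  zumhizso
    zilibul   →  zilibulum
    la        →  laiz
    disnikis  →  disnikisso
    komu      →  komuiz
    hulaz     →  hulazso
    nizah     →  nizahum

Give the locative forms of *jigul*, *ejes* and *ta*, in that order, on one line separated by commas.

jigulum, ejesso, taiz

The pattern is sibilance of the final sound: -so when the stem ends in a sibilant (*zumhiz*, *disnikis*, *hulaz*); -um when the stem ends in a non-sibilant consonant (*lufwip*, *zilibul*, *nizah*); -iz when the stem ends in a vowel (*la*, *komu*).
Since the final sound of *jigul* is /l/ (a non-sibilant consonant), it takes -um, giving *jigulum*.
Since the final sound of *ejes* is /s/ (a sibilant), it takes -so, giving *ejesso*.
The final sound of *ta* is /a/, which is a vowel, so the suffix is -iz, giving *taiz*.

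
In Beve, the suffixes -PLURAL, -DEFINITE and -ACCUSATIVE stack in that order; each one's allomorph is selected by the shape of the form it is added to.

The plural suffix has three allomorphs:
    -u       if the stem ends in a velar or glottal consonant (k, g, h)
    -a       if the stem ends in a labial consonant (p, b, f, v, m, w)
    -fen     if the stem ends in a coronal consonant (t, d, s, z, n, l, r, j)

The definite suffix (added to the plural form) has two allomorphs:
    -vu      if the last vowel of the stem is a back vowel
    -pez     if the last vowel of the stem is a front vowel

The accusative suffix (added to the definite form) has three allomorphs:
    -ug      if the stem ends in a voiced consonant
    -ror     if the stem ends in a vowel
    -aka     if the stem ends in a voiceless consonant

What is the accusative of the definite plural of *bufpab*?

bufpabavuror

The final consonant of *bufpab* is /b/, which is labial, so the plural suffix is -a, giving *bufpaba*.
The plural form *bufpaba* — last vowel /a/ (a back vowel) → -vu → *bufpabavu*.
The final sound of the definite form *bufpabavu* is /u/, which is a vowel, so the accusative suffix is -ror, giving *bufpabavuror*.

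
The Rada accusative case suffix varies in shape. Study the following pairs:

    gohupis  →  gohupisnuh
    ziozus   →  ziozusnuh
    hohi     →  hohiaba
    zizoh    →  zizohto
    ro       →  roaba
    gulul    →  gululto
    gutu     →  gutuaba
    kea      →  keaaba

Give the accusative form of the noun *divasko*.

divaskoaba

The pattern is sibilance of the final sound: -nuh when the stem ends in a sibilant (*gohupis*, *ziozus*); -to when the stem ends in a non-sibilant consonant (*zizoh*, *gulul*); -aba when the stem ends in a vowel (*hohi*, *ro*, *gutu*, *kea*).
The final sound of *divasko* is /o/, which is a vowel, so the suffix is -aba, giving *divaskoaba*.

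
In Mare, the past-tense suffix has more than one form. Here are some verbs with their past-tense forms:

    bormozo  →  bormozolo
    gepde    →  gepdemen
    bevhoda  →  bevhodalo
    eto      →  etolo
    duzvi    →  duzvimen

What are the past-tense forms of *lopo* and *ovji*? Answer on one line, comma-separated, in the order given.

Looking at the last vowel of each stem: -men when the last vowel of the stem is a front vowel (*gepde*, *duzvi*); -lo when the last vowel of the stem is a back vowel (*bormozo*, *bevhoda*, *eto*).
The last vowel of *lopo* is /o/, which is a back vowel, so the suffix is -lo, giving *lopolo*.
Since the last vowel of *ovji* is /i/ (a front vowel), it takes -men, giving *ovjimen*.

lopolo, ovjimen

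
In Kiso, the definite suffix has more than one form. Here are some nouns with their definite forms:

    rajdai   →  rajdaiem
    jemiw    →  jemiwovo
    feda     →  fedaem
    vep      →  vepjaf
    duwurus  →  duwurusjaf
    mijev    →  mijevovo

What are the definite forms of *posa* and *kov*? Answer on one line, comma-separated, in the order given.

The alternation tracks the final sound of the stem — -jaf when the stem ends in a voiceless consonant (*vep*, *duwurus*); -ovo when the stem ends in a voiced consonant (*jemiw*, *mijev*); -em when the stem ends in a vowel (*rajdai*, *feda*).
*posa*: final sound = /a/, a vowel → -em → *posaem*.
Since the final sound of *kov* is /v/ (a voiced consonant), it takes -ovo, giving *kovovo*.

posaem, kovovo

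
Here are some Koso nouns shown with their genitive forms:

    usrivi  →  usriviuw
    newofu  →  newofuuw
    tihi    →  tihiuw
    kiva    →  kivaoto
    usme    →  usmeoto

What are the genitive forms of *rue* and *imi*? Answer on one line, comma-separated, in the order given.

rueoto, imiuw

The alternation tracks the last vowel of the stem — -uw when the last vowel of the stem is a high vowel (*usrivi*, *newofu*, *tihi*); -oto when the last vowel of the stem is a non-high vowel (*kiva*, *usme*).
The last vowel of *rue* is /e/, which is a non-high vowel, so the suffix is -oto, giving *rueoto*.
Since the last vowel of *imi* is /i/ (a high vowel), it takes -uw, giving *imiuw*.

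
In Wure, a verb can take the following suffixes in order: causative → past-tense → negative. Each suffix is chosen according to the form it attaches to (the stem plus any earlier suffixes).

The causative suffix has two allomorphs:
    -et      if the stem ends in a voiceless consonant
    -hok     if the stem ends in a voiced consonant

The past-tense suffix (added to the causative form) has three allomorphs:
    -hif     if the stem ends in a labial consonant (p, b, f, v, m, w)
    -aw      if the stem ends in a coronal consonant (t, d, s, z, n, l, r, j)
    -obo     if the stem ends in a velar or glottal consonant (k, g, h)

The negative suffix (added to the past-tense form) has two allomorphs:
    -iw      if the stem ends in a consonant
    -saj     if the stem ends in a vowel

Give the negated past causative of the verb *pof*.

Since the final consonant of *pof* is /f/ (voiceless), it takes -et, giving *pofet*.
Since the final consonant of the causative form *pofet* is /t/ (coronal), it takes -aw, giving *pofetaw*.
The final sound of the past-tense form *pofetaw* is /w/, which is a consonant, so the negative suffix is -iw, giving *pofetawiw*.

pofetawiw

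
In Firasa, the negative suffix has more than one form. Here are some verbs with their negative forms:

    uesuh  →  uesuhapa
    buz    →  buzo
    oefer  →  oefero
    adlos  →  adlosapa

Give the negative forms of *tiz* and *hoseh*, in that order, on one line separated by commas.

Looking at the final consonant of each stem: -apa when the stem ends in a voiceless consonant (*uesuh*, *adlos*); -o when the stem ends in a voiced consonant (*buz*, *oefer*).
Since the final consonant of *tiz* is /z/ (voiced), it takes -o, giving *tizo*.
The final consonant of *hoseh* is /h/, which is voiceless, so the suffix is -apa, giving *hosehapa*.

tizo, hosehapa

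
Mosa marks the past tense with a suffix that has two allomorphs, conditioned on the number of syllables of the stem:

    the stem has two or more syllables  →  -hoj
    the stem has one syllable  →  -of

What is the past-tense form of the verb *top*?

topof

*top* has one syllable, so the suffix is -of, giving *topof*.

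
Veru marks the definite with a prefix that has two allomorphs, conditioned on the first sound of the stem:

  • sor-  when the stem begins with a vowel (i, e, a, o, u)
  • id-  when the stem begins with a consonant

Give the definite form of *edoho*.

soredoho

The first sound of *edoho* is /e/, which is a vowel, so the prefix is sor-, giving *soredoho*.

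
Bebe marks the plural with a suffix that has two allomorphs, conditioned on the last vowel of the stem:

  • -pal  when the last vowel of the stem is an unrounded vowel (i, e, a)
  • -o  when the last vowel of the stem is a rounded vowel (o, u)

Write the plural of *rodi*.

rodipal

*rodi* — last vowel /i/ (an unrounded vowel) → -pal → *rodipal*.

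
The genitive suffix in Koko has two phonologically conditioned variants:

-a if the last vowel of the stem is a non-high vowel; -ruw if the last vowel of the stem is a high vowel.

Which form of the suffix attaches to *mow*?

*mow* — last vowel /o/ (a non-high vowel) → -a.

-a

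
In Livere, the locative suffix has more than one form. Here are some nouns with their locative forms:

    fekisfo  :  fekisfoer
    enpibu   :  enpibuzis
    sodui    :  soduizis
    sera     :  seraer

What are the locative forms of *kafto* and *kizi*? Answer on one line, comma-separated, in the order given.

Looking at the last vowel of each stem: -zis when the last vowel of the stem is a high vowel (*enpibu*, *sodui*); -er when the last vowel of the stem is a non-high vowel (*fekisfo*, *sera*).
*kafto* — last vowel /o/ (a non-high vowel) → -er → *kaftoer*.
Since the last vowel of *kizi* is /i/ (a high vowel), it takes -zis, giving *kizizis*.

kaftoer, kizizis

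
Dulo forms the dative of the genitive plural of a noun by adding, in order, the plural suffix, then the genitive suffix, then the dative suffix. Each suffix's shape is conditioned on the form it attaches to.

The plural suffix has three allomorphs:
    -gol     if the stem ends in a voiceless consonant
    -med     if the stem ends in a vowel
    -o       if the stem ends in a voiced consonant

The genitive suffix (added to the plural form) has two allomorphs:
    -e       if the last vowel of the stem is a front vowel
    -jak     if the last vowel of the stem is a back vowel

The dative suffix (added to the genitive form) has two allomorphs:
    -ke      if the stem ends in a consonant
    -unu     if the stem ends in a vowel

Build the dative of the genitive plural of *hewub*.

*hewub* — final sound /b/ (a voiced consonant) → -o → *hewubo*.
The last vowel of the plural form *hewubo* is /o/, which is a back vowel, so the genitive suffix is -jak, giving *hewubojak*.
Since the final sound of the genitive form *hewubojak* is /k/ (a consonant), it takes -ke, giving *hewubojakke*.

hewubojakke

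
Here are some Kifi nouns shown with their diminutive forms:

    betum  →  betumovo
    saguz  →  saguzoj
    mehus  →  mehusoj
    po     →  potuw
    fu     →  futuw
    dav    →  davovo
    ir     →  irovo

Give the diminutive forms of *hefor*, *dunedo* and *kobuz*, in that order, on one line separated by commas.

Looking at the final sound of each stem: -oj when the stem ends in a sibilant (*saguz*, *mehus*); -ovo when the stem ends in a non-sibilant consonant (*betum*, *dav*, *ir*); -tuw when the stem ends in a vowel (*po*, *fu*).
Since the final sound of *hefor* is /r/ (a non-sibilant consonant), it takes -ovo, giving *heforovo*.
Since the final sound of *dunedo* is /o/ (a vowel), it takes -tuw, giving *dunedotuw*.
The final sound of *kobuz* is /z/, which is a sibilant, so the suffix is -oj, giving *kobuzoj*.

heforovo, dunedotuw, kobuzoj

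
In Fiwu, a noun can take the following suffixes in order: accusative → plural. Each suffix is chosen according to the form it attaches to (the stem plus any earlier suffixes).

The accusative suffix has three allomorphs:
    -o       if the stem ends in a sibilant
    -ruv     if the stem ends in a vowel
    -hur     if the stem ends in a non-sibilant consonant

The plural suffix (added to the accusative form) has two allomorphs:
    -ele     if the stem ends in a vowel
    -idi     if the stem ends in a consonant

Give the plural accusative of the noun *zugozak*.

zugozakhuridi

The final sound of *zugozak* is /k/, which is a non-sibilant consonant, so the accusative suffix is -hur, giving *zugozakhur*.
The accusative form *zugozakhur*: final sound = /r/, a consonant → -idi → *zugozakhuridi*.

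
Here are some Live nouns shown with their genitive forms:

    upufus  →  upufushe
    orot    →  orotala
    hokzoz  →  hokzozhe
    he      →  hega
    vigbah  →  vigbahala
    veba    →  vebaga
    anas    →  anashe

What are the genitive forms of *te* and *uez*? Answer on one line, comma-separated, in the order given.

tega, uezhe

The suffix is conditioned by the final sound: -he when the stem ends in a sibilant (*upufus*, *hokzoz*, *anas*); -ala when the stem ends in a non-sibilant consonant (*orot*, *vigbah*); -ga when the stem ends in a vowel (*he*, *veba*).
Since the final sound of *te* is /e/ (a vowel), it takes -ga, giving *tega*.
*uez*: final sound = /z/, a sibilant → -he → *uezhe*.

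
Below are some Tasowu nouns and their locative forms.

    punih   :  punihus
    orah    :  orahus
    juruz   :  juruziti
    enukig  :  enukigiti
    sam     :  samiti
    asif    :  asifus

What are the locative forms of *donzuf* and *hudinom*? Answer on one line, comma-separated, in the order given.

The suffix is conditioned by the final consonant: -us when the stem ends in a voiceless consonant (*punih*, *orah*, *asif*); -iti when the stem ends in a voiced consonant (*juruz*, *enukig*, *sam*).
*donzuf*: final consonant = /f/, voiceless → -us → *donzufus*.
Since the final consonant of *hudinom* is /m/ (voiced), it takes -iti, giving *hudinomiti*.

donzufus, hudinomiti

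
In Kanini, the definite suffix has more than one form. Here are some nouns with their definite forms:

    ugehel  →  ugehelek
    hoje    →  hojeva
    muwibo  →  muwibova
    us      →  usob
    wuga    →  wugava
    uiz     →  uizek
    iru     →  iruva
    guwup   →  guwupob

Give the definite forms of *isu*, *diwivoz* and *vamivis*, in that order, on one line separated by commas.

The pattern is voicing of the final sound: -ob when the stem ends in a voiceless consonant (*us*, *guwup*); -ek when the stem ends in a voiced consonant (*ugehel*, *uiz*); -va when the stem ends in a vowel (*hoje*, *muwibo*, *wuga*, *iru*).
The final sound of *isu* is /u/, which is a vowel, so the suffix is -va, giving *isuva*.
The final sound of *diwivoz* is /z/, which is a voiced consonant, so the suffix is -ek, giving *diwivozek*.
Since the final sound of *vamivis* is /s/ (a voiceless consonant), it takes -ob, giving *vamivisob*.

isuva, diwivozek, vamivisob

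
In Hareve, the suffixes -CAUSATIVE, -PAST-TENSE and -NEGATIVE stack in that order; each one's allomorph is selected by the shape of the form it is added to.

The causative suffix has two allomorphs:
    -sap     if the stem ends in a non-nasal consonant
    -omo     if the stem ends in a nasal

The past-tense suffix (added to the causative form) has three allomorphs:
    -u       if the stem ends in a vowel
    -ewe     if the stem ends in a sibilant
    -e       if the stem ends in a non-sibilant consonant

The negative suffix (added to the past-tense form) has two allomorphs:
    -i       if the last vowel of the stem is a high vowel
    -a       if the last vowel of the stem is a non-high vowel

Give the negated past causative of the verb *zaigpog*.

Since the final consonant of *zaigpog* is /g/ (non-nasal), it takes -sap, giving *zaigpogsap*.
Since the final sound of the causative form *zaigpogsap* is /p/ (a non-sibilant consonant), it takes -e, giving *zaigpogsape*.
The past-tense form *zaigpogsape*: last vowel = /e/, a non-high vowel → -a → *zaigpogsapea*.

zaigpogsapea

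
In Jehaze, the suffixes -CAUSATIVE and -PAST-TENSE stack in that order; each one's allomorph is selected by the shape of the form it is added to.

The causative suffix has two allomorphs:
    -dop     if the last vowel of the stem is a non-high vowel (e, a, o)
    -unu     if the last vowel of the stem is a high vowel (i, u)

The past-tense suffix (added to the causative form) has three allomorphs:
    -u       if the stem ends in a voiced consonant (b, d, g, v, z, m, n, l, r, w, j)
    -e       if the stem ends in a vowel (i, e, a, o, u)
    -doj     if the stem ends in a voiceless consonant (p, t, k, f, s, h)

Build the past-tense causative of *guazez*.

guazezdopdoj

Since the last vowel of *guazez* is /e/ (a non-high vowel), it takes -dop, giving *guazezdop*.
The final sound of the causative form *guazezdop* is /p/, which is a voiceless consonant, so the past-tense suffix is -doj, giving *guazezdopdoj*.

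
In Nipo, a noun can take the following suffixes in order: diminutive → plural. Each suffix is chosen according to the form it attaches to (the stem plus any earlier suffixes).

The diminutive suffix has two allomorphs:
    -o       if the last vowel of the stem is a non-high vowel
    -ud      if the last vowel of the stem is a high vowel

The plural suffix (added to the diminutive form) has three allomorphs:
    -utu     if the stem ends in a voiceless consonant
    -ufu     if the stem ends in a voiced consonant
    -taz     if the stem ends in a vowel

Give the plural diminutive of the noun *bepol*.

Since the last vowel of *bepol* is /o/ (a non-high vowel), it takes -o, giving *bepolo*.
The diminutive form *bepolo* — final sound /o/ (a vowel) → -taz → *bepolotaz*.

bepolotaz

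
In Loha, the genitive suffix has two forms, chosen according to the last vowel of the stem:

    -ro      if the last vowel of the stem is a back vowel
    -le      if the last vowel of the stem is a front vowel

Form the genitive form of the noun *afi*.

*afi* — last vowel /i/ (a front vowel) → -le → *afile*.

afile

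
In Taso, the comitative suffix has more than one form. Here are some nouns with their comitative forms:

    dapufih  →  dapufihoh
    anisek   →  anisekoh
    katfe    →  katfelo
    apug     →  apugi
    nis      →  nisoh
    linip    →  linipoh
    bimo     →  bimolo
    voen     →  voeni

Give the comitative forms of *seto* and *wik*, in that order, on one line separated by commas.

setolo, wikoh

The suffix is conditioned by the final sound: -oh when the stem ends in a voiceless consonant (*dapufih*, *anisek*, *nis*, *linip*); -i when the stem ends in a voiced consonant (*apug*, *voen*); -lo when the stem ends in a vowel (*katfe*, *bimo*).
*seto*: final sound = /o/, a vowel → -lo → *setolo*.
The final sound of *wik* is /k/, which is a voiceless consonant, so the suffix is -oh, giving *wikoh*.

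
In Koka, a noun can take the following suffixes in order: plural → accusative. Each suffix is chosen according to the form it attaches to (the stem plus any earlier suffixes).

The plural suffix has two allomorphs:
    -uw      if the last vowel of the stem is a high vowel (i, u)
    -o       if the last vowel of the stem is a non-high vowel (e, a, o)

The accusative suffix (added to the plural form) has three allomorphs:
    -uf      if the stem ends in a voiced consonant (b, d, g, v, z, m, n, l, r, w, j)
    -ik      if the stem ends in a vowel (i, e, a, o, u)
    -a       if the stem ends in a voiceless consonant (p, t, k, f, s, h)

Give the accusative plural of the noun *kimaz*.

kimazoik

*kimaz*: last vowel = /a/, a non-high vowel → -o → *kimazo*.
The final sound of the plural form *kimazo* is /o/, which is a vowel, so the accusative suffix is -ik, giving *kimazoik*.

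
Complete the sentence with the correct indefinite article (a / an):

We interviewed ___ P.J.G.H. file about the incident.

a

The indefinite article is chosen by the initial *sound* of the following word, not its spelling.
The initialism *P.J.G.H.* is read letter by letter; the first letter, P, is pronounced /piː/, which begins with a consonant sound.
So the article is *a*: We interviewed a P.J.G.H. file about the incident.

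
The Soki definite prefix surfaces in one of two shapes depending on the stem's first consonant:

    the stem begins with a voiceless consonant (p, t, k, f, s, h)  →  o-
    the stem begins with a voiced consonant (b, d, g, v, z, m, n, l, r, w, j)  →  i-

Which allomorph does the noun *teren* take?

*teren* — first consonant /t/ (voiceless) → o-.

o-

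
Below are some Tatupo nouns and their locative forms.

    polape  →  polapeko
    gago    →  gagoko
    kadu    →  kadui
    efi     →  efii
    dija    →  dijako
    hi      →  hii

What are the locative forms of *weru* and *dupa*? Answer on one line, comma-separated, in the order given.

werui, dupako

The pattern is height harmony: -i when the last vowel of the stem is a high vowel (*kadu*, *efi*, *hi*); -ko when the last vowel of the stem is a non-high vowel (*polape*, *gago*, *dija*).
The last vowel of *weru* is /u/, which is a high vowel, so the suffix is -i, giving *werui*.
*dupa* — last vowel /a/ (a non-high vowel) → -ko → *dupako*.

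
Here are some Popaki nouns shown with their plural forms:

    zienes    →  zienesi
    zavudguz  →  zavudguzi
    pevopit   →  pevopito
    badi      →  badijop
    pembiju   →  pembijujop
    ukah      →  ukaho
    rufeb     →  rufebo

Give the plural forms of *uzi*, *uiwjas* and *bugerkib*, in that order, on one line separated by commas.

uzijop, uiwjasi, bugerkibo

Looking at the final sound of each stem: -i when the stem ends in a sibilant (*zienes*, *zavudguz*); -o when the stem ends in a non-sibilant consonant (*pevopit*, *ukah*, *rufeb*); -jop when the stem ends in a vowel (*badi*, *pembiju*).
The final sound of *uzi* is /i/, which is a vowel, so the suffix is -jop, giving *uzijop*.
*uiwjas*: final sound = /s/, a sibilant → -i → *uiwjasi*.
Since the final sound of *bugerkib* is /b/ (a non-sibilant consonant), it takes -o, giving *bugerkibo*.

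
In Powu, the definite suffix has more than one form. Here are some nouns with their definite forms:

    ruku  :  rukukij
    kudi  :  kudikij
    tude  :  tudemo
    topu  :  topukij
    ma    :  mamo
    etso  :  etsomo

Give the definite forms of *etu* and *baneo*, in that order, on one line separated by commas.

The alternation tracks the last vowel of the stem — -kij when the last vowel of the stem is a high vowel (*ruku*, *kudi*, *topu*); -mo when the last vowel of the stem is a non-high vowel (*tude*, *ma*, *etso*).
*etu*: last vowel = /u/, a high vowel → -kij → *etukij*.
The last vowel of *baneo* is /o/, which is a non-high vowel, so the suffix is -mo, giving *baneomo*.

etukij, baneomo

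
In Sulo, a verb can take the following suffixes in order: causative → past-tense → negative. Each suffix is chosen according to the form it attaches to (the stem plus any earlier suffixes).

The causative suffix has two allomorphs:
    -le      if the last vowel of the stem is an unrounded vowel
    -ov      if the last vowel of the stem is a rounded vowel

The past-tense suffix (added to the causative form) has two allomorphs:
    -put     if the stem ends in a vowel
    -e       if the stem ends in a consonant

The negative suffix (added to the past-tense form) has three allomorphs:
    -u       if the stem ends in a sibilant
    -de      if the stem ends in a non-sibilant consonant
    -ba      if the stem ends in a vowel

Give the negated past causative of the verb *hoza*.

*hoza* — last vowel /a/ (an unrounded vowel) → -le → *hozale*.
The final sound of the causative form *hozale* is /e/, which is a vowel, so the past-tense suffix is -put, giving *hozaleput*.
Since the final sound of the past-tense form *hozaleput* is /t/ (a non-sibilant consonant), it takes -de, giving *hozaleputde*.

hozaleputde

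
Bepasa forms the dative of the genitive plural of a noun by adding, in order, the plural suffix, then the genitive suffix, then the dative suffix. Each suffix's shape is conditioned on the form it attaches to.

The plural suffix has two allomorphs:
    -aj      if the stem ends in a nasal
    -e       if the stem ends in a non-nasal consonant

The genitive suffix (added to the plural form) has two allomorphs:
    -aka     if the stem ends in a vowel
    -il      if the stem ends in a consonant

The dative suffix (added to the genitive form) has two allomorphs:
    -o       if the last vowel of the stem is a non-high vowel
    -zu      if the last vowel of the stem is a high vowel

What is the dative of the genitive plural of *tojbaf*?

tojbafeakao

Since the final consonant of *tojbaf* is /f/ (non-nasal), it takes -e, giving *tojbafe*.
Since the final sound of the plural form *tojbafe* is /e/ (a vowel), it takes -aka, giving *tojbafeaka*.
The genitive form *tojbafeaka*: last vowel = /a/, a non-high vowel → -o → *tojbafeakao*.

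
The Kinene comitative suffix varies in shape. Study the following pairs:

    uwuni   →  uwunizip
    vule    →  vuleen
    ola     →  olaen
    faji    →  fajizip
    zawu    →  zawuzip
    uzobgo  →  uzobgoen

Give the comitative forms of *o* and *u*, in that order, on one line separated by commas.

The alternation tracks the last vowel of the stem — -zip when the last vowel of the stem is a high vowel (*uwuni*, *faji*, *zawu*); -en when the last vowel of the stem is a non-high vowel (*vule*, *ola*, *uzobgo*).
*o*: last vowel = /o/, a non-high vowel → -en → *oen*.
The last vowel of *u* is /u/, which is a high vowel, so the suffix is -zip, giving *uzip*.

oen, uzip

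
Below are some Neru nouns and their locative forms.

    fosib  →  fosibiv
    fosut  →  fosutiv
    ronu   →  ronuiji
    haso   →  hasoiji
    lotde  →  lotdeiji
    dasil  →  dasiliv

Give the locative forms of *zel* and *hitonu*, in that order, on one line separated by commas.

Looking at the final sound of each stem: -iv when the stem ends in a consonant (*fosib*, *fosut*, *dasil*); -iji when the stem ends in a vowel (*ronu*, *haso*, *lotde*).
*zel*: final sound = /l/, a consonant → -iv → *zeliv*.
*hitonu* — final sound /u/ (a vowel) → -iji → *hitonuiji*.

zeliv, hitonuiji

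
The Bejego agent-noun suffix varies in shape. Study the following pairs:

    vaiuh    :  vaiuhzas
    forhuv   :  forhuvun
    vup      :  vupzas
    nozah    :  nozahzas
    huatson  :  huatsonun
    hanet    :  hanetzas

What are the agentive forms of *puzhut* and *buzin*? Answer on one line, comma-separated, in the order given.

puzhutzas, buzinun

Looking at the final consonant of each stem: -zas when the stem ends in a voiceless consonant (*vaiuh*, *vup*, *nozah*, *hanet*); -un when the stem ends in a voiced consonant (*forhuv*, *huatson*).
Since the final consonant of *puzhut* is /t/ (voiceless), it takes -zas, giving *puzhutzas*.
Since the final consonant of *buzin* is /n/ (voiced), it takes -un, giving *buzinun*.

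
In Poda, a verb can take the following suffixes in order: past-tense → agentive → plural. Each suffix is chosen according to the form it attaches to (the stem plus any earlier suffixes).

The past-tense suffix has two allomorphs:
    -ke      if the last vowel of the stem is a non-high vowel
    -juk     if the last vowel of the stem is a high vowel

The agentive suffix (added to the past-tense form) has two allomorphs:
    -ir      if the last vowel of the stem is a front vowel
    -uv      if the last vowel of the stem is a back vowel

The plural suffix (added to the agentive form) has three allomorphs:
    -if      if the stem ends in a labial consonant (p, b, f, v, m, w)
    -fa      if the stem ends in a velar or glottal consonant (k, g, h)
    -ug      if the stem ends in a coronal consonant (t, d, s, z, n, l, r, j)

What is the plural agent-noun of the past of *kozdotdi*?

*kozdotdi* — last vowel /i/ (a high vowel) → -juk → *kozdotdijuk*.
The past-tense form *kozdotdijuk* — last vowel /u/ (a back vowel) → -uv → *kozdotdijukuv*.
Since the final consonant of the agentive form *kozdotdijukuv* is /v/ (labial), it takes -if, giving *kozdotdijukuvif*.

kozdotdijukuvif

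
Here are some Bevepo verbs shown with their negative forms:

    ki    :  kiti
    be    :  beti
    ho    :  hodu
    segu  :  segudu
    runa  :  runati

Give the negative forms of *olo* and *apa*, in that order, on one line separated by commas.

olodu, apati

Looking at the last vowel of each stem: -du when the last vowel of the stem is a rounded vowel (*ho*, *segu*); -ti when the last vowel of the stem is an unrounded vowel (*ki*, *be*, *runa*).
*olo*: last vowel = /o/, a rounded vowel → -du → *olodu*.
*apa*: last vowel = /a/, an unrounded vowel → -ti → *apati*.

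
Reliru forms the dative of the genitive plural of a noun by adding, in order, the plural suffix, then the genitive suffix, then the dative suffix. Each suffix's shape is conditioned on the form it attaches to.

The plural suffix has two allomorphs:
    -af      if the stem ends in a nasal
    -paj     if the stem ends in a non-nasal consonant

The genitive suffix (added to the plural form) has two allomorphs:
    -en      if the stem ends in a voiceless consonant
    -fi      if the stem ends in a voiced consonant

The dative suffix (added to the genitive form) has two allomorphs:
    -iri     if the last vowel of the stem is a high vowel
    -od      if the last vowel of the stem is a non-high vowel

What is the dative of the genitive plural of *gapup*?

The final consonant of *gapup* is /p/, which is non-nasal, so the plural suffix is -paj, giving *gapuppaj*.
Since the final consonant of the plural form *gapuppaj* is /j/ (voiced), it takes -fi, giving *gapuppajfi*.
The genitive form *gapuppajfi* — last vowel /i/ (a high vowel) → -iri → *gapuppajfiiri*.

gapuppajfiiri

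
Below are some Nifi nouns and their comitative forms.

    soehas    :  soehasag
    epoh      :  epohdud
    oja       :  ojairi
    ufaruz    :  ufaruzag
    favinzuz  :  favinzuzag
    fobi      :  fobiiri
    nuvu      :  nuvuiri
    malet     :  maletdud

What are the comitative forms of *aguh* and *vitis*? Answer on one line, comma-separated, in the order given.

The pattern is sibilance of the final sound: -ag when the stem ends in a sibilant (*soehas*, *ufaruz*, *favinzuz*); -dud when the stem ends in a non-sibilant consonant (*epoh*, *malet*); -iri when the stem ends in a vowel (*oja*, *fobi*, *nuvu*).
The final sound of *aguh* is /h/, which is a non-sibilant consonant, so the suffix is -dud, giving *aguhdud*.
The final sound of *vitis* is /s/, which is a sibilant, so the suffix is -ag, giving *vitisag*.

aguhdud, vitisag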